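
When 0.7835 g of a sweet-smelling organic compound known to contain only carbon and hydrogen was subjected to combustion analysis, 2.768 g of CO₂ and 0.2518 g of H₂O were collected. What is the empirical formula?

C9H4

mol C = 2.768 g CO₂ ÷ 44.009 g/mol = 0.062896 mol
mol H = 2 × 0.2518 g H₂O ÷ 18.015 g/mol = 0.027954 mol
Divide by the smallest (0.027954 mol): C 2.250, H 1.000
Multiplying each by 4 gives whole numbers: C 9.00, H 4.00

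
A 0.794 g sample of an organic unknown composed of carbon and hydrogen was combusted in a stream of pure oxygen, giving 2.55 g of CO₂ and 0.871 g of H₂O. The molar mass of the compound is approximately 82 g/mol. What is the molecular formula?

mol C = 2.55 g CO₂ ÷ 44.009 g/mol = 0.05794 mol
mol H = 2 × 0.871 g H₂O ÷ 18.015 g/mol = 0.09670 mol
Divide by the smallest (0.05794 mol): C 1.000, H 1.669
Multiplying each by 3 gives whole numbers: C 3.00, H 5.01
Empirical formula: C3H5
Empirical-formula mass = 41.07 g/mol; 82 ÷ 41.07 ≈ 2, so the molecular formula is C6H10.

C6H10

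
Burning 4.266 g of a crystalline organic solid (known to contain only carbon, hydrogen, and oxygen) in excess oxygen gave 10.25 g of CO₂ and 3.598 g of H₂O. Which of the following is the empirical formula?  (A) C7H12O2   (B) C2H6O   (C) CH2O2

(A) C7H12O2

mol C = 10.25 g CO₂ ÷ 44.009 g/mol = 0.23291 mol
mol H = 2 × 3.598 g H₂O ÷ 18.015 g/mol = 0.39944 mol
mass O = 4.266 − (2.7974 + 0.40264) = 1.0659 g → mol O = 1.0659 ÷ 15.999 = 0.066624 mol
Divide by the smallest (0.066624 mol): C 3.496, H 5.996, O 1.000
Multiplying each by 2 gives whole numbers: C 6.99, H 11.99, O 2.00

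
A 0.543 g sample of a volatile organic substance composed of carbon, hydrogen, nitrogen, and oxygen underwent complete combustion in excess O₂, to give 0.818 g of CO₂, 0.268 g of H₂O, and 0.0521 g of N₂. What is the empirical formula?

C5H8NO4

mol C = 0.818 g CO₂ ÷ 44.009 g/mol = 0.01859 mol
mol H = 2 × 0.268 g H₂O ÷ 18.015 g/mol = 0.02975 mol
mol N = 2 × 0.0521 g N₂ ÷ 28.014 g/mol = 0.003720 mol
mass O = 0.543 − (0.2232 + 0.02999 + 0.05210) = 0.2377 g → mol O = 0.2377 ÷ 15.999 = 0.01485 mol
Divide by the smallest (0.003720 mol): C 4.997, H 7.999, N 1.000, O 3.994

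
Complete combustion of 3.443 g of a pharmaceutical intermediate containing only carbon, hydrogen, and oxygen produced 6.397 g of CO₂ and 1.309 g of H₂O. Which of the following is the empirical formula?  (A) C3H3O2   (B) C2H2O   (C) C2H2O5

(A) C3H3O2

mol C = 6.397 g CO₂ ÷ 44.009 g/mol = 0.14536 mol
mol H = 2 × 1.309 g H₂O ÷ 18.015 g/mol = 0.14532 mol
mass O = 3.443 − (1.7459 + 0.14649) = 1.5506 g → mol O = 1.5506 ÷ 15.999 = 0.096921 mol
Divide by the smallest (0.096921 mol): C 1.500, H 1.499, O 1.000
Multiplying each by 2 gives whole numbers: C 3.00, H 3.00, O 2.00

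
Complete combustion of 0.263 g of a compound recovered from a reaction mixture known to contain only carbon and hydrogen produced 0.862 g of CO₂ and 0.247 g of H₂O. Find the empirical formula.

C5H7

mol C = 0.862 g CO₂ ÷ 44.009 g/mol = 0.01959 mol
mol H = 2 × 0.247 g H₂O ÷ 18.015 g/mol = 0.02742 mol
Divide by the smallest (0.01959 mol): C 1.000, H 1.400
Multiplying each by 5 gives whole numbers: C 5.00, H 7.00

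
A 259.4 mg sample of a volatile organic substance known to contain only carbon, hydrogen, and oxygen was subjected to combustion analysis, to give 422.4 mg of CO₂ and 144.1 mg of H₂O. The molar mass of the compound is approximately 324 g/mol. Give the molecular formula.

mol C = 0.4224 g CO₂ ÷ 44.009 g/mol = 0.0095980 mol
mol H = 2 × 0.1441 g H₂O ÷ 18.015 g/mol = 0.015998 mol
mass O = 0.2594 − (0.11528 + 0.016126) = 0.12799 g → mol O = 0.12799 ÷ 15.999 = 0.0080000 mol
Divide by the smallest (0.0080000 mol): C 1.200, H 2.000, O 1.000
Multiplying each by 5 gives whole numbers: C 6.00, H 10.00, O 5.00
Empirical formula: C6H10O5
Empirical-formula mass = 162.14 g/mol; 324 ÷ 162.14 ≈ 2, so the molecular formula is C12H20O10.

C12H20O10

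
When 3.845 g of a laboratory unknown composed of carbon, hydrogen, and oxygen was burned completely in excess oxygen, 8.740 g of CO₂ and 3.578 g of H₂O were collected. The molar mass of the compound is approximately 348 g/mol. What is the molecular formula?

mol C = 8.740 g CO₂ ÷ 44.009 g/mol = 0.19860 mol
mol H = 2 × 3.578 g H₂O ÷ 18.015 g/mol = 0.39722 mol
mass O = 3.845 − (2.3853 + 0.40040) = 1.0593 g → mol O = 1.0593 ÷ 15.999 = 0.066208 mol
Divide by the smallest (0.066208 mol): C 3.000, H 6.000, O 1.000
Empirical formula: C3H6O
Empirical-formula mass = 58.08 g/mol; 348 ÷ 58.08 ≈ 6, so the molecular formula is C18H36O6.

C18H36O6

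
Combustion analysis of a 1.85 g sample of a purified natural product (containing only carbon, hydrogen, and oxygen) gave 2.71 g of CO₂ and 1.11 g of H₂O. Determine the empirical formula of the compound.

mol C = 2.71 g CO₂ ÷ 44.009 g/mol = 0.06158 mol
mol H = 2 × 1.11 g H₂O ÷ 18.015 g/mol = 0.1232 mol
mass O = 1.85 − (0.7396 + 0.1242) = 0.9862 g → mol O = 0.9862 ÷ 15.999 = 0.06164 mol
Divide by the smallest (0.06158 mol): C 1.000, H 2.001, O 1.001

CH2O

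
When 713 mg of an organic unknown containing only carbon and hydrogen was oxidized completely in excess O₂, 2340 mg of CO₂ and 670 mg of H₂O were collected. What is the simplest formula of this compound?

mol C = 2.34 g CO₂ ÷ 44.009 g/mol = 0.05317 mol
mol H = 2 × 0.670 g H₂O ÷ 18.015 g/mol = 0.07438 mol
Divide by the smallest (0.05317 mol): C 1.000, H 1.399
Multiplying each by 5 gives whole numbers: C 5.00, H 6.99

C5H7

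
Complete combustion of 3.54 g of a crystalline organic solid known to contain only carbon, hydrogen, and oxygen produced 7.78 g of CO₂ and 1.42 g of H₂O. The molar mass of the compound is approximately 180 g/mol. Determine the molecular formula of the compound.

C9H8O4

mol C = 7.78 g CO₂ ÷ 44.009 g/mol = 0.1768 mol
mol H = 2 × 1.42 g H₂O ÷ 18.015 g/mol = 0.1576 mol
mass O = 3.54 − (2.123 + 0.1589) = 1.258 g → mol O = 1.258 ÷ 15.999 = 0.07862 mol
Divide by the smallest (0.07862 mol): C 2.249, H 2.005, O 1.000
Multiplying each by 4 gives whole numbers: C 8.99, H 8.02, O 4.00
Empirical formula: C9H8O4
Empirical-formula mass = 180.16 g/mol; 180 ÷ 180.16 ≈ 1, so the molecular formula is C9H8O4.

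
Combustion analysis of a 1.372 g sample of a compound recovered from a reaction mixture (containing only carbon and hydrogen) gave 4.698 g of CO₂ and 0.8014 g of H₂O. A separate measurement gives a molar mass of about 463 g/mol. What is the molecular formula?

C36H30

mol C = 4.698 g CO₂ ÷ 44.009 g/mol = 0.10675 mol
mol H = 2 × 0.8014 g H₂O ÷ 18.015 g/mol = 0.088970 mol
Divide by the smallest (0.088970 mol): C 1.200, H 1.000
Multiplying each by 5 gives whole numbers: C 6.00, H 5.00
Empirical formula: C6H5
Empirical-formula mass = 77.11 g/mol; 463 ÷ 77.11 ≈ 6, so the molecular formula is C36H30.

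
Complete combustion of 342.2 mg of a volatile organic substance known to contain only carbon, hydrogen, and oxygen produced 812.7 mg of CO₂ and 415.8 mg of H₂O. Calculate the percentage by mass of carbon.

64.82%

mol C = 0.8127 g CO₂ ÷ 44.009 g/mol = 0.018467 mol
mol H = 2 × 0.4158 g H₂O ÷ 18.015 g/mol = 0.046162 mol
mass O = 0.3422 − (0.22180 + 0.046531) = 0.073866 g → mol O = 0.073866 ÷ 15.999 = 0.0046169 mol
mass % C = 0.22180 g ÷ 0.3422 g × 100%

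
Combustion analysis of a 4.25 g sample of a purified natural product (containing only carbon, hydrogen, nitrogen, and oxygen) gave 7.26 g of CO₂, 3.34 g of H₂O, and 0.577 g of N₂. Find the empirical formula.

mol C = 7.26 g CO₂ ÷ 44.009 g/mol = 0.1650 mol
mol H = 2 × 3.34 g H₂O ÷ 18.015 g/mol = 0.3708 mol
mol N = 2 × 0.577 g N₂ ÷ 28.014 g/mol = 0.04119 mol
mass O = 4.25 − (1.981 + 0.3738 + 0.5770) = 1.318 g → mol O = 1.318 ÷ 15.999 = 0.08237 mol
Divide by the smallest (0.04119 mol): C 4.005, H 9.001, N 1.000, O 2.000

C4H9NO2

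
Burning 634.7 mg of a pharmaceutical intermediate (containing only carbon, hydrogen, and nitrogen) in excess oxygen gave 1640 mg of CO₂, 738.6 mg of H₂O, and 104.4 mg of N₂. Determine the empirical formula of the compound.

C5H11N

mol C = 1.640 g CO₂ ÷ 44.009 g/mol = 0.037265 mol
mol H = 2 × 0.7386 g H₂O ÷ 18.015 g/mol = 0.081998 mol
mol N = 2 × 0.1044 g N₂ ÷ 28.014 g/mol = 0.0074534 mol
Divide by the smallest (0.0074534 mol): C 5.000, H 11.001, N 1.000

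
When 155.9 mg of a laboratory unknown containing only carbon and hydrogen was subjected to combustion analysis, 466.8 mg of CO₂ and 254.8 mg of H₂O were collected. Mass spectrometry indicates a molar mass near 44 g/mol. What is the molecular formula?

mol C = 0.4668 g CO₂ ÷ 44.009 g/mol = 0.010607 mol
mol H = 2 × 0.2548 g H₂O ÷ 18.015 g/mol = 0.028288 mol
Divide by the smallest (0.010607 mol): C 1.000, H 2.667
Multiplying each by 3 gives whole numbers: C 3.00, H 8.00
Empirical formula: C3H8
Empirical-formula mass = 44.10 g/mol; 44 ÷ 44.10 ≈ 1, so the molecular formula is C3H8.

C3H8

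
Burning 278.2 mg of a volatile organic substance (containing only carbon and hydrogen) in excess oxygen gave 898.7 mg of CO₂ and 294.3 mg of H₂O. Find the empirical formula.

C5H8

mol C = 0.8987 g CO₂ ÷ 44.009 g/mol = 0.020421 mol
mol H = 2 × 0.2943 g H₂O ÷ 18.015 g/mol = 0.032673 mol
Divide by the smallest (0.020421 mol): C 1.000, H 1.600
Multiplying each by 5 gives whole numbers: C 5.00, H 8.00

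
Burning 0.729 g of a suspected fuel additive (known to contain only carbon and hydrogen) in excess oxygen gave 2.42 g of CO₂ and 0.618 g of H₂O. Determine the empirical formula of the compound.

C4H5

mol C = 2.42 g CO₂ ÷ 44.009 g/mol = 0.05499 mol
mol H = 2 × 0.618 g H₂O ÷ 18.015 g/mol = 0.06861 mol
Divide by the smallest (0.05499 mol): C 1.000, H 1.248
Multiplying each by 4 gives whole numbers: C 4.00, H 4.99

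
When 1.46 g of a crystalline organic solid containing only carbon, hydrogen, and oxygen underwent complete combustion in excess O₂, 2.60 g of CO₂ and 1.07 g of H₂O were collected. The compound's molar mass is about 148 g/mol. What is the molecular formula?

C6H12O4

mol C = 2.60 g CO₂ ÷ 44.009 g/mol = 0.05908 mol
mol H = 2 × 1.07 g H₂O ÷ 18.015 g/mol = 0.1188 mol
mass O = 1.46 − (0.7096 + 0.1197) = 0.6307 g → mol O = 0.6307 ÷ 15.999 = 0.03942 mol
Divide by the smallest (0.03942 mol): C 1.499, H 3.014, O 1.000
Multiplying each by 2 gives whole numbers: C 3.00, H 6.03, O 2.00
Empirical formula: C3H6O2
Empirical-formula mass = 74.08 g/mol; 148 ÷ 74.08 ≈ 2, so the molecular formula is C6H12O4.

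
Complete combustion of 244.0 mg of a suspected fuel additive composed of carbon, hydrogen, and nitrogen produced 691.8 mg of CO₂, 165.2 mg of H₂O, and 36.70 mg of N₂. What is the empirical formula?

mol C = 0.6918 g CO₂ ÷ 44.009 g/mol = 0.015720 mol
mol H = 2 × 0.1652 g H₂O ÷ 18.015 g/mol = 0.018340 mol
mol N = 2 × 0.03670 g N₂ ÷ 28.014 g/mol = 0.0026201 mol
Divide by the smallest (0.0026201 mol): C 6.000, H 7.000, N 1.000

C6H7N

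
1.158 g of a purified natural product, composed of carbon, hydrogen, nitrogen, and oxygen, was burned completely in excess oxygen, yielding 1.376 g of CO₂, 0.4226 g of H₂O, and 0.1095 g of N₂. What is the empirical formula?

C4H6NO5

mol C = 1.376 g CO₂ ÷ 44.009 g/mol = 0.031266 mol
mol H = 2 × 0.4226 g H₂O ÷ 18.015 g/mol = 0.046916 mol
mol N = 2 × 0.1095 g N₂ ÷ 28.014 g/mol = 0.0078175 mol
mass O = 1.158 − (0.37554 + 0.047292 + 0.10950) = 0.62567 g → mol O = 0.62567 ÷ 15.999 = 0.039107 mol
Divide by the smallest (0.0078175 mol): C 4.000, H 6.001, N 1.000, O 5.002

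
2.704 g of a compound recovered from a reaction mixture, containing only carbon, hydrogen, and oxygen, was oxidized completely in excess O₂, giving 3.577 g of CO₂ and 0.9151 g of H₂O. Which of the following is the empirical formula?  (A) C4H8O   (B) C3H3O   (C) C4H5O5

mol C = 3.577 g CO₂ ÷ 44.009 g/mol = 0.081279 mol
mol H = 2 × 0.9151 g H₂O ÷ 18.015 g/mol = 0.10159 mol
mass O = 2.704 − (0.97624 + 0.10241) = 1.6254 g → mol O = 1.6254 ÷ 15.999 = 0.10159 mol
Divide by the smallest (0.081279 mol): C 1.000, H 1.250, O 1.250
Multiplying each by 4 gives whole numbers: C 4.00, H 5.00, O 5.00

(C) C4H5O5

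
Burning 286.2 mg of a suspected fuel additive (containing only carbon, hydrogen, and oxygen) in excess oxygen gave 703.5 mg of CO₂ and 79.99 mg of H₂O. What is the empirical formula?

mol C = 0.7035 g CO₂ ÷ 44.009 g/mol = 0.015985 mol
mol H = 2 × 0.07999 g H₂O ÷ 18.015 g/mol = 0.0088804 mol
mass O = 0.2862 − (0.19200 + 0.0089514) = 0.085248 g → mol O = 0.085248 ÷ 15.999 = 0.0053284 mol
Divide by the smallest (0.0053284 mol): C 3.000, H 1.667, O 1.000
Multiplying each by 3 gives whole numbers: C 9.00, H 5.00, O 3.00

C9H5O3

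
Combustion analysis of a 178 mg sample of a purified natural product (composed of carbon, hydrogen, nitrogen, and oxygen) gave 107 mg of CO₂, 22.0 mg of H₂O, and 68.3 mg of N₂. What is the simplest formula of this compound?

mol C = 0.107 g CO₂ ÷ 44.009 g/mol = 0.002431 mol
mol H = 2 × 0.0220 g H₂O ÷ 18.015 g/mol = 0.002442 mol
mol N = 2 × 0.0683 g N₂ ÷ 28.014 g/mol = 0.004876 mol
mass O = 0.178 − (0.02920 + 0.002462 + 0.06830) = 0.07804 g → mol O = 0.07804 ÷ 15.999 = 0.004878 mol
Divide by the smallest (0.002431 mol): C 1.000, H 1.005, N 2.006, O 2.006

CHN2O2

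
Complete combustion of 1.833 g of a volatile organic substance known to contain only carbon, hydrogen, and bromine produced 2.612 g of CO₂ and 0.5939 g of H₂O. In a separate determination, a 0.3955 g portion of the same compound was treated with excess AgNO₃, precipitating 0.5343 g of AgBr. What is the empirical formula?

mol C = 2.612 g CO₂ ÷ 44.009 g/mol = 0.059351 mol
mol H = 2 × 0.5939 g H₂O ÷ 18.015 g/mol = 0.065934 mol
From the AgBr data: mol Br per gram of compound = (0.5343 ÷ 187.772) ÷ 0.3955 = 0.0071946 mol/g, so in the 1.833 g combustion sample mol Br = 0.013188 mol
Divide by the smallest (0.013188 mol): C 4.501, H 5.000, Br 1.000
Multiplying each by 2 gives whole numbers: C 9.00, H 10.00, Br 2.00

C9H10Br2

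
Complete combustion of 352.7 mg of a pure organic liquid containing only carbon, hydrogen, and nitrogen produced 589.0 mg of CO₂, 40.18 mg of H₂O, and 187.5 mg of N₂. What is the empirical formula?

mol C = 0.5890 g CO₂ ÷ 44.009 g/mol = 0.013384 mol
mol H = 2 × 0.04018 g H₂O ÷ 18.015 g/mol = 0.0044607 mol
mol N = 2 × 0.1875 g N₂ ÷ 28.014 g/mol = 0.013386 mol
Divide by the smallest (0.0044607 mol): C 3.000, H 1.000, N 3.001

C3HN3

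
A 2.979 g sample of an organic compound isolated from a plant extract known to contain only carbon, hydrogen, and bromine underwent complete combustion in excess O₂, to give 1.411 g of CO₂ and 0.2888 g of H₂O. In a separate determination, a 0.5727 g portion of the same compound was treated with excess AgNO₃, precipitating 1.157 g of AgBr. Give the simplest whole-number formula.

CHBr

mol C = 1.411 g CO₂ ÷ 44.009 g/mol = 0.032062 mol
mol H = 2 × 0.2888 g H₂O ÷ 18.015 g/mol = 0.032062 mol
From the AgBr data: mol Br per gram of compound = (1.157 ÷ 187.772) ÷ 0.5727 = 0.010759 mol/g, so in the 2.979 g combustion sample mol Br = 0.032051 mol
Divide by the smallest (0.032051 mol): C 1.000, H 1.000, Br 1.000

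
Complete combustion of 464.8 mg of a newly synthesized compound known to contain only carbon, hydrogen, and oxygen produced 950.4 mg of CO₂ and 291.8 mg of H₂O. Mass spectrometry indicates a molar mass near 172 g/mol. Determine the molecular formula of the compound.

mol C = 0.9504 g CO₂ ÷ 44.009 g/mol = 0.021596 mol
mol H = 2 × 0.2918 g H₂O ÷ 18.015 g/mol = 0.032395 mol
mass O = 0.4648 − (0.25938 + 0.032654) = 0.17276 g → mol O = 0.17276 ÷ 15.999 = 0.010798 mol
Divide by the smallest (0.010798 mol): C 2.000, H 3.000, O 1.000
Empirical formula: C2H3O
Empirical-formula mass = 43.05 g/mol; 172 ÷ 43.05 ≈ 4, so the molecular formula is C8H12O4.

C8H12O4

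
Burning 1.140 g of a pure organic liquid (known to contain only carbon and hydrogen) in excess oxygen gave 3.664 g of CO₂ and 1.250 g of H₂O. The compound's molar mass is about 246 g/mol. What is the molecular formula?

mol C = 3.664 g CO₂ ÷ 44.009 g/mol = 0.083256 mol
mol H = 2 × 1.250 g H₂O ÷ 18.015 g/mol = 0.13877 mol
Divide by the smallest (0.083256 mol): C 1.000, H 1.667
Multiplying each by 3 gives whole numbers: C 3.00, H 5.00
Empirical formula: C3H5
Empirical-formula mass = 41.07 g/mol; 246 ÷ 41.07 ≈ 6, so the molecular formula is C18H30.

C18H30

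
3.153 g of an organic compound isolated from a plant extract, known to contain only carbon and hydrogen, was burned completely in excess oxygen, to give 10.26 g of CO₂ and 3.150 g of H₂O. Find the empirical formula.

C2H3

mol C = 10.26 g CO₂ ÷ 44.009 g/mol = 0.23313 mol
mol H = 2 × 3.150 g H₂O ÷ 18.015 g/mol = 0.34971 mol
Divide by the smallest (0.23313 mol): C 1.000, H 1.500
Multiplying each by 2 gives whole numbers: C 2.00, H 3.00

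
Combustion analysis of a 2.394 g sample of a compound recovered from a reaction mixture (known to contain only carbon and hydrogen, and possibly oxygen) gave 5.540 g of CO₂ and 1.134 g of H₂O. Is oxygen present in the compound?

yes

mol C = 5.540 g CO₂ ÷ 44.009 g/mol = 0.12588 mol
mol H = 2 × 1.134 g H₂O ÷ 18.015 g/mol = 0.12590 mol
C and H account for only 1.6389 g of the 2.394 g sample; the remaining 0.75511 g must be oxygen.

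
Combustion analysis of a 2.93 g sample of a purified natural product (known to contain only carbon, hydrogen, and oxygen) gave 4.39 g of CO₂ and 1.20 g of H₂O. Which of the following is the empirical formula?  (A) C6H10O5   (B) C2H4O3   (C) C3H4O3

(C) C3H4O3

mol C = 4.39 g CO₂ ÷ 44.009 g/mol = 0.09975 mol
mol H = 2 × 1.20 g H₂O ÷ 18.015 g/mol = 0.1332 mol
mass O = 2.93 − (1.198 + 0.1343) = 1.598 g → mol O = 1.598 ÷ 15.999 = 0.09986 mol
Divide by the smallest (0.09975 mol): C 1.000, H 1.336, O 1.001
Multiplying each by 3 gives whole numbers: C 3.00, H 4.01, O 3.00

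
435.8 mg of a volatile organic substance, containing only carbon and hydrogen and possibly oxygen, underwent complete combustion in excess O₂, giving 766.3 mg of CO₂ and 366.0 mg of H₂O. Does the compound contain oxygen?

mol C = 0.7663 g CO₂ ÷ 44.009 g/mol = 0.017412 mol
mol H = 2 × 0.3660 g H₂O ÷ 18.015 g/mol = 0.040633 mol
C and H account for only 0.25010 g of the 0.4358 g sample; the remaining 0.18570 g must be oxygen.

yes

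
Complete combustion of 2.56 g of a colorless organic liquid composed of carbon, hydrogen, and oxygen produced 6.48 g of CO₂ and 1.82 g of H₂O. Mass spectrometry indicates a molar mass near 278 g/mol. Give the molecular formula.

C16H22O4

mol C = 6.48 g CO₂ ÷ 44.009 g/mol = 0.1472 mol
mol H = 2 × 1.82 g H₂O ÷ 18.015 g/mol = 0.2021 mol
mass O = 2.56 − (1.769 + 0.2037) = 0.5878 g → mol O = 0.5878 ÷ 15.999 = 0.03674 mol
Divide by the smallest (0.03674 mol): C 4.008, H 5.500, O 1.000
Multiplying each by 2 gives whole numbers: C 8.02, H 11.00, O 2.00
Empirical formula: C8H11O2
Empirical-formula mass = 139.17 g/mol; 278 ÷ 139.17 ≈ 2, so the molecular formula is C16H22O4.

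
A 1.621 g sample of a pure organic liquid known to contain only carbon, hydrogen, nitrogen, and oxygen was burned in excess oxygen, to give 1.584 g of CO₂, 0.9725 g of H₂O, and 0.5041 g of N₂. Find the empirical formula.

CH3NO

mol C = 1.584 g CO₂ ÷ 44.009 g/mol = 0.035993 mol
mol H = 2 × 0.9725 g H₂O ÷ 18.015 g/mol = 0.10797 mol
mol N = 2 × 0.5041 g N₂ ÷ 28.014 g/mol = 0.035989 mol
mass O = 1.621 − (0.43231 + 0.10883 + 0.50410) = 0.57576 g → mol O = 0.57576 ÷ 15.999 = 0.035987 mol
Divide by the smallest (0.035987 mol): C 1.000, H 3.000, N 1.000, O 1.000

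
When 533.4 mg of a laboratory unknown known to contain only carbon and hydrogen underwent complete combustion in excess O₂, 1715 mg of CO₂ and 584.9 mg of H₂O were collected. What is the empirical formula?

mol C = 1.715 g CO₂ ÷ 44.009 g/mol = 0.038969 mol
mol H = 2 × 0.5849 g H₂O ÷ 18.015 g/mol = 0.064935 mol
Divide by the smallest (0.038969 mol): C 1.000, H 1.666
Multiplying each by 3 gives whole numbers: C 3.00, H 5.00

C3H5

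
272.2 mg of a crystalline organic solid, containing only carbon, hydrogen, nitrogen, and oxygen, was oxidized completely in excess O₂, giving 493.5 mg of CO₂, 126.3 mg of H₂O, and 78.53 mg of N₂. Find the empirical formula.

C4H5N2O

mol C = 0.4935 g CO₂ ÷ 44.009 g/mol = 0.011214 mol
mol H = 2 × 0.1263 g H₂O ÷ 18.015 g/mol = 0.014022 mol
mol N = 2 × 0.07853 g N₂ ÷ 28.014 g/mol = 0.0056065 mol
mass O = 0.2722 − (0.13469 + 0.014134 + 0.078530) = 0.044849 g → mol O = 0.044849 ÷ 15.999 = 0.0028033 mol
Divide by the smallest (0.0028033 mol): C 4.000, H 5.002, N 2.000, O 1.000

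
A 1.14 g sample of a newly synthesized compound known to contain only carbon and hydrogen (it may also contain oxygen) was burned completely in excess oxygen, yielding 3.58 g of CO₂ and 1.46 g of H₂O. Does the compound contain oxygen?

mol C = 3.58 g CO₂ ÷ 44.009 g/mol = 0.08135 mol
mol H = 2 × 1.46 g H₂O ÷ 18.015 g/mol = 0.1621 mol
C and H together account for 1.140 g — essentially the entire 1.14 g sample — so the compound contains no oxygen.

no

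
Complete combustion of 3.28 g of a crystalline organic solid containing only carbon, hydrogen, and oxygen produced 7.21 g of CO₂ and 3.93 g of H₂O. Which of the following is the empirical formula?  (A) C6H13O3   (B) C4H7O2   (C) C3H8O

mol C = 7.21 g CO₂ ÷ 44.009 g/mol = 0.1638 mol
mol H = 2 × 3.93 g H₂O ÷ 18.015 g/mol = 0.4363 mol
mass O = 3.28 − (1.968 + 0.4398) = 0.8724 g → mol O = 0.8724 ÷ 15.999 = 0.05453 mol
Divide by the smallest (0.05453 mol): C 3.004, H 8.001, O 1.000

(C) C3H8O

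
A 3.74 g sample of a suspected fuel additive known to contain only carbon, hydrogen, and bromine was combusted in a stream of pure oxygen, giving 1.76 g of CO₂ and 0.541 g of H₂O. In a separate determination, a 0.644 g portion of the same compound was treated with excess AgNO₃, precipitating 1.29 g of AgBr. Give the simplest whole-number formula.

mol C = 1.76 g CO₂ ÷ 44.009 g/mol = 0.03999 mol
mol H = 2 × 0.541 g H₂O ÷ 18.015 g/mol = 0.06006 mol
From the AgBr data: mol Br per gram of compound = (1.29 ÷ 187.772) ÷ 0.644 = 0.01067 mol/g, so in the 3.74 g combustion sample mol Br = 0.03990 mol
Divide by the smallest (0.03990 mol): C 1.002, H 1.505, Br 1.000
Multiplying each by 2 gives whole numbers: C 2.00, H 3.01, Br 2.00

C2H3Br2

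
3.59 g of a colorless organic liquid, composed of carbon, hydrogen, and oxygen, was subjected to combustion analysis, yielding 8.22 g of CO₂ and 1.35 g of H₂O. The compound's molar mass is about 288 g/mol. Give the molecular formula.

mol C = 8.22 g CO₂ ÷ 44.009 g/mol = 0.1868 mol
mol H = 2 × 1.35 g H₂O ÷ 18.015 g/mol = 0.1499 mol
mass O = 3.59 − (2.243 + 0.1511) = 1.196 g → mol O = 1.196 ÷ 15.999 = 0.07472 mol
Divide by the smallest (0.07472 mol): C 2.500, H 2.006, O 1.000
Multiplying each by 2 gives whole numbers: C 5.00, H 4.01, O 2.00
Empirical formula: C5H4O2
Empirical-formula mass = 96.08 g/mol; 288 ÷ 96.08 ≈ 3, so the molecular formula is C15H12O6.

C15H12O6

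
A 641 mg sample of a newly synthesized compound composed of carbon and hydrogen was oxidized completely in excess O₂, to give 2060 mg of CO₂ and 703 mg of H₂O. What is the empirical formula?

C3H5

mol C = 2.06 g CO₂ ÷ 44.009 g/mol = 0.04681 mol
mol H = 2 × 0.703 g H₂O ÷ 18.015 g/mol = 0.07805 mol
Divide by the smallest (0.04681 mol): C 1.000, H 1.667
Multiplying each by 3 gives whole numbers: C 3.00, H 5.00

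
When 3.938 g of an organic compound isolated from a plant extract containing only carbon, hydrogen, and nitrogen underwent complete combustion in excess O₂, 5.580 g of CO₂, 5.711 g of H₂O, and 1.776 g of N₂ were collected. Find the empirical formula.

mol C = 5.580 g CO₂ ÷ 44.009 g/mol = 0.12679 mol
mol H = 2 × 5.711 g H₂O ÷ 18.015 g/mol = 0.63403 mol
mol N = 2 × 1.776 g N₂ ÷ 28.014 g/mol = 0.12679 mol
Divide by the smallest (0.12679 mol): C 1.000, H 5.001, N 1.000

CH5N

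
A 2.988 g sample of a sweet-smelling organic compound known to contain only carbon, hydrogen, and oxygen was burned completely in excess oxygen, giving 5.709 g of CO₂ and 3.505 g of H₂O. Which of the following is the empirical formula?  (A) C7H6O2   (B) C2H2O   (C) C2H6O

(C) C2H6O

mol C = 5.709 g CO₂ ÷ 44.009 g/mol = 0.12972 mol
mol H = 2 × 3.505 g H₂O ÷ 18.015 g/mol = 0.38912 mol
mass O = 2.988 − (1.5581 + 0.39223) = 1.0377 g → mol O = 1.0377 ÷ 15.999 = 0.064858 mol
Divide by the smallest (0.064858 mol): C 2.000, H 6.000, O 1.000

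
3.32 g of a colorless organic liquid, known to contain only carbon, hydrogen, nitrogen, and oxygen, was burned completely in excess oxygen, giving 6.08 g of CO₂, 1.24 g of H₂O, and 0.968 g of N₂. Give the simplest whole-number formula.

C4H4N2O

mol C = 6.08 g CO₂ ÷ 44.009 g/mol = 0.1382 mol
mol H = 2 × 1.24 g H₂O ÷ 18.015 g/mol = 0.1377 mol
mol N = 2 × 0.968 g N₂ ÷ 28.014 g/mol = 0.06911 mol
mass O = 3.32 − (1.659 + 0.1388 + 0.9680) = 0.5539 g → mol O = 0.5539 ÷ 15.999 = 0.03462 mol
Divide by the smallest (0.03462 mol): C 3.991, H 3.976, N 1.996, O 1.000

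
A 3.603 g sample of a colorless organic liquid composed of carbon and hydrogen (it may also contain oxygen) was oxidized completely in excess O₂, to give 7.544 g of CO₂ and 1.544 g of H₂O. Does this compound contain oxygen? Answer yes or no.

mol C = 7.544 g CO₂ ÷ 44.009 g/mol = 0.17142 mol
mol H = 2 × 1.544 g H₂O ÷ 18.015 g/mol = 0.17141 mol
C and H account for only 2.2317 g of the 3.603 g sample; the remaining 1.3713 g must be oxygen.

yes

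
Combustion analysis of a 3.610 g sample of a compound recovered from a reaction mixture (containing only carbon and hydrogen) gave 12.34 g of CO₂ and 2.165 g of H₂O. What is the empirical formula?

mol C = 12.34 g CO₂ ÷ 44.009 g/mol = 0.28040 mol
mol H = 2 × 2.165 g H₂O ÷ 18.015 g/mol = 0.24036 mol
Divide by the smallest (0.24036 mol): C 1.167, H 1.000
Multiplying each by 6 gives whole numbers: C 7.00, H 6.00

C7H6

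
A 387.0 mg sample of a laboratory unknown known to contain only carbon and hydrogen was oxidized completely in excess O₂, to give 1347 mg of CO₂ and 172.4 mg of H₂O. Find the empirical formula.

mol C = 1.347 g CO₂ ÷ 44.009 g/mol = 0.030607 mol
mol H = 2 × 0.1724 g H₂O ÷ 18.015 g/mol = 0.019140 mol
Divide by the smallest (0.019140 mol): C 1.599, H 1.000
Multiplying each by 5 gives whole numbers: C 8.00, H 5.00

C8H5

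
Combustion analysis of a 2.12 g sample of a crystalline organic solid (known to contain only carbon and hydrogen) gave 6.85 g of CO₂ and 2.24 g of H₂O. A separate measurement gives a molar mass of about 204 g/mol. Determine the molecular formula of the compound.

mol C = 6.85 g CO₂ ÷ 44.009 g/mol = 0.1556 mol
mol H = 2 × 2.24 g H₂O ÷ 18.015 g/mol = 0.2487 mol
Divide by the smallest (0.1556 mol): C 1.000, H 1.598
Multiplying each by 5 gives whole numbers: C 5.00, H 7.99
Empirical formula: C5H8
Empirical-formula mass = 68.12 g/mol; 204 ÷ 68.12 ≈ 3, so the molecular formula is C15H24.

C15H24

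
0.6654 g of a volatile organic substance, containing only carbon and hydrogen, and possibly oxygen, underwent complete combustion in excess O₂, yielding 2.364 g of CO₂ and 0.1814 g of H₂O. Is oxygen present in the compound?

mol C = 2.364 g CO₂ ÷ 44.009 g/mol = 0.053716 mol
mol H = 2 × 0.1814 g H₂O ÷ 18.015 g/mol = 0.020139 mol
C and H together account for 0.66549 g — essentially the entire 0.6654 g sample — so the compound contains no oxygen.

no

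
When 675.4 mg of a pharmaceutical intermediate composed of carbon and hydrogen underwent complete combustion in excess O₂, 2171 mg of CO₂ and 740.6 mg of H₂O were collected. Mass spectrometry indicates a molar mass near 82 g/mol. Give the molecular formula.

C6H10

mol C = 2.171 g CO₂ ÷ 44.009 g/mol = 0.049331 mol
mol H = 2 × 0.7406 g H₂O ÷ 18.015 g/mol = 0.082220 mol
Divide by the smallest (0.049331 mol): C 1.000, H 1.667
Multiplying each by 3 gives whole numbers: C 3.00, H 5.00
Empirical formula: C3H5
Empirical-formula mass = 41.07 g/mol; 82 ÷ 41.07 ≈ 2, so the molecular formula is C6H10.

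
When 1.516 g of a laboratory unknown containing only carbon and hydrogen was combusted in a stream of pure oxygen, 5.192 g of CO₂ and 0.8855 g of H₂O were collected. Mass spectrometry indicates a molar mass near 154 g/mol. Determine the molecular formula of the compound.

C12H10

mol C = 5.192 g CO₂ ÷ 44.009 g/mol = 0.11798 mol
mol H = 2 × 0.8855 g H₂O ÷ 18.015 g/mol = 0.098307 mol
Divide by the smallest (0.098307 mol): C 1.200, H 1.000
Multiplying each by 5 gives whole numbers: C 6.00, H 5.00
Empirical formula: C6H5
Empirical-formula mass = 77.11 g/mol; 154 ÷ 77.11 ≈ 2, so the molecular formula is C12H10.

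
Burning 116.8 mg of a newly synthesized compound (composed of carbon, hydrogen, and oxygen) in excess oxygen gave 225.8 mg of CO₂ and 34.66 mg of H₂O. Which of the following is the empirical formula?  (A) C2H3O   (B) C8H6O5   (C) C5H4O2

(B) C8H6O5

mol C = 0.2258 g CO₂ ÷ 44.009 g/mol = 0.0051308 mol
mol H = 2 × 0.03466 g H₂O ÷ 18.015 g/mol = 0.0038479 mol
mass O = 0.1168 − (0.061626 + 0.0038787) = 0.051296 g → mol O = 0.051296 ÷ 15.999 = 0.0032062 mol
Divide by the smallest (0.0032062 mol): C 1.600, H 1.200, O 1.000
Multiplying each by 5 gives whole numbers: C 8.00, H 6.00, O 5.00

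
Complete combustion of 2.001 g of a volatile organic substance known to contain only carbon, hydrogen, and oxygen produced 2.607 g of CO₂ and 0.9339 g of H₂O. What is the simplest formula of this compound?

mol C = 2.607 g CO₂ ÷ 44.009 g/mol = 0.059238 mol
mol H = 2 × 0.9339 g H₂O ÷ 18.015 g/mol = 0.10368 mol
mass O = 2.001 − (0.71151 + 0.10451) = 1.1850 g → mol O = 1.1850 ÷ 15.999 = 0.074066 mol
Divide by the smallest (0.059238 mol): C 1.000, H 1.750, O 1.250
Multiplying each by 4 gives whole numbers: C 4.00, H 7.00, O 5.00

C4H7O5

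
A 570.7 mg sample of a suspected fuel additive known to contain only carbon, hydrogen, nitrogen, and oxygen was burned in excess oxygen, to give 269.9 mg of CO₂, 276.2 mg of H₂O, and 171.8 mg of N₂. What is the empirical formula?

CH5N2O3

mol C = 0.2699 g CO₂ ÷ 44.009 g/mol = 0.0061328 mol
mol H = 2 × 0.2762 g H₂O ÷ 18.015 g/mol = 0.030663 mol
mol N = 2 × 0.1718 g N₂ ÷ 28.014 g/mol = 0.012265 mol
mass O = 0.5707 − (0.073661 + 0.030909 + 0.17180) = 0.29433 g → mol O = 0.29433 ÷ 15.999 = 0.018397 mol
Divide by the smallest (0.0061328 mol): C 1.000, H 5.000, N 2.000, O 3.000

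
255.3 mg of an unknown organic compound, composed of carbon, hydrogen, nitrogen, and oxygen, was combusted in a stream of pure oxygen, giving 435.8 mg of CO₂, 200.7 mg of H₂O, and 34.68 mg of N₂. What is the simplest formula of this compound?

mol C = 0.4358 g CO₂ ÷ 44.009 g/mol = 0.0099025 mol
mol H = 2 × 0.2007 g H₂O ÷ 18.015 g/mol = 0.022281 mol
mol N = 2 × 0.03468 g N₂ ÷ 28.014 g/mol = 0.0024759 mol
mass O = 0.2553 − (0.11894 + 0.022460 + 0.034680) = 0.079221 g → mol O = 0.079221 ÷ 15.999 = 0.0049516 mol
Divide by the smallest (0.0024759 mol): C 4.000, H 8.999, N 1.000, O 2.000

C4H9NO2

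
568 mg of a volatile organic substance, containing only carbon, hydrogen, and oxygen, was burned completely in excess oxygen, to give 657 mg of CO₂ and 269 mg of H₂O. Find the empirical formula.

mol C = 0.657 g CO₂ ÷ 44.009 g/mol = 0.01493 mol
mol H = 2 × 0.269 g H₂O ÷ 18.015 g/mol = 0.02986 mol
mass O = 0.568 − (0.1793 + 0.03010) = 0.3586 g → mol O = 0.3586 ÷ 15.999 = 0.02241 mol
Divide by the smallest (0.01493 mol): C 1.000, H 2.000, O 1.501
Multiplying each by 2 gives whole numbers: C 2.00, H 4.00, O 3.00

C2H4O3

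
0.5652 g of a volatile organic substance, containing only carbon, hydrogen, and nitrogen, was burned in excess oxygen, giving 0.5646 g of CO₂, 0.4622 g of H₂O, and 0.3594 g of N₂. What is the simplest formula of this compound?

CH4N2

mol C = 0.5646 g CO₂ ÷ 44.009 g/mol = 0.012829 mol
mol H = 2 × 0.4622 g H₂O ÷ 18.015 g/mol = 0.051313 mol
mol N = 2 × 0.3594 g N₂ ÷ 28.014 g/mol = 0.025659 mol
Divide by the smallest (0.012829 mol): C 1.000, H 4.000, N 2.000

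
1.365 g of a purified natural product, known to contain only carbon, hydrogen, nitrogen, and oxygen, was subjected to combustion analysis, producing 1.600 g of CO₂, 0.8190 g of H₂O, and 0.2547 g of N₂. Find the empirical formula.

mol C = 1.600 g CO₂ ÷ 44.009 g/mol = 0.036356 mol
mol H = 2 × 0.8190 g H₂O ÷ 18.015 g/mol = 0.090924 mol
mol N = 2 × 0.2547 g N₂ ÷ 28.014 g/mol = 0.018184 mol
mass O = 1.365 − (0.43667 + 0.091652 + 0.25470) = 0.58197 g → mol O = 0.58197 ÷ 15.999 = 0.036376 mol
Divide by the smallest (0.018184 mol): C 1.999, H 5.000, N 1.000, O 2.000

C2H5NO2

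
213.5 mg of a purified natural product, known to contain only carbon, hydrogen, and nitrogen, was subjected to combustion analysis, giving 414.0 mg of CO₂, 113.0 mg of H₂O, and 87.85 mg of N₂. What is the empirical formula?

C3H4N2

mol C = 0.4140 g CO₂ ÷ 44.009 g/mol = 0.0094072 mol
mol H = 2 × 0.1130 g H₂O ÷ 18.015 g/mol = 0.012545 mol
mol N = 2 × 0.08785 g N₂ ÷ 28.014 g/mol = 0.0062719 mol
Divide by the smallest (0.0062719 mol): C 1.500, H 2.000, N 1.000
Multiplying each by 2 gives whole numbers: C 3.00, H 4.00, N 2.00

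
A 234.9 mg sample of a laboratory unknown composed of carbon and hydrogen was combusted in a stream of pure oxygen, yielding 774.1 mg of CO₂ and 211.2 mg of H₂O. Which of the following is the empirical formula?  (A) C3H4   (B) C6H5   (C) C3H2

(A) C3H4

mol C = 0.7741 g CO₂ ÷ 44.009 g/mol = 0.017590 mol
mol H = 2 × 0.2112 g H₂O ÷ 18.015 g/mol = 0.023447 mol
Divide by the smallest (0.017590 mol): C 1.000, H 1.333
Multiplying each by 3 gives whole numbers: C 3.00, H 4.00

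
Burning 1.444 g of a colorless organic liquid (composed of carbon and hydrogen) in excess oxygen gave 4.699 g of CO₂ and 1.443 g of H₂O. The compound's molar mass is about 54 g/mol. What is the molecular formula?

mol C = 4.699 g CO₂ ÷ 44.009 g/mol = 0.10677 mol
mol H = 2 × 1.443 g H₂O ÷ 18.015 g/mol = 0.16020 mol
Divide by the smallest (0.10677 mol): C 1.000, H 1.500
Multiplying each by 2 gives whole numbers: C 2.00, H 3.00
Empirical formula: C2H3
Empirical-formula mass = 27.05 g/mol; 54 ÷ 27.05 ≈ 2, so the molecular formula is C4H6.

C4H6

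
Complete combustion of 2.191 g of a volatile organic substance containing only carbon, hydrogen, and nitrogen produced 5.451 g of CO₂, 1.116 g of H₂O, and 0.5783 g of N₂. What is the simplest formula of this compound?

mol C = 5.451 g CO₂ ÷ 44.009 g/mol = 0.12386 mol
mol H = 2 × 1.116 g H₂O ÷ 18.015 g/mol = 0.12390 mol
mol N = 2 × 0.5783 g N₂ ÷ 28.014 g/mol = 0.041286 mol
Divide by the smallest (0.041286 mol): C 3.000, H 3.001, N 1.000

C3H3N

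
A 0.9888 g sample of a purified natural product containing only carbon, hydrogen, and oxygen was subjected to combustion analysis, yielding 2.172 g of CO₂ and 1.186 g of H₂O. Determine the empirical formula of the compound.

mol C = 2.172 g CO₂ ÷ 44.009 g/mol = 0.049354 mol
mol H = 2 × 1.186 g H₂O ÷ 18.015 g/mol = 0.13167 mol
mass O = 0.9888 − (0.59279 + 0.13272) = 0.26329 g → mol O = 0.26329 ÷ 15.999 = 0.016457 mol
Divide by the smallest (0.016457 mol): C 2.999, H 8.001, O 1.000

C3H8O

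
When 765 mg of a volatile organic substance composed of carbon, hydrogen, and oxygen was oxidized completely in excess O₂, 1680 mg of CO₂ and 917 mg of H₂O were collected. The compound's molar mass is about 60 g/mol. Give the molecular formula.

mol C = 1.68 g CO₂ ÷ 44.009 g/mol = 0.03817 mol
mol H = 2 × 0.917 g H₂O ÷ 18.015 g/mol = 0.1018 mol
mass O = 0.765 − (0.4585 + 0.1026) = 0.2039 g → mol O = 0.2039 ÷ 15.999 = 0.01274 mol
Divide by the smallest (0.01274 mol): C 2.996, H 7.989, O 1.000
Empirical formula: C3H8O
Empirical-formula mass = 60.10 g/mol; 60 ÷ 60.10 ≈ 1, so the molecular formula is C3H8O.

C3H8O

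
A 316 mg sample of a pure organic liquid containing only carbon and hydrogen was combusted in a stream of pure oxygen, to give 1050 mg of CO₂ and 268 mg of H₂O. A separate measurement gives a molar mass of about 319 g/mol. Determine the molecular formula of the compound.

mol C = 1.05 g CO₂ ÷ 44.009 g/mol = 0.02386 mol
mol H = 2 × 0.268 g H₂O ÷ 18.015 g/mol = 0.02975 mol
Divide by the smallest (0.02386 mol): C 1.000, H 1.247
Multiplying each by 4 gives whole numbers: C 4.00, H 4.99
Empirical formula: C4H5
Empirical-formula mass = 53.08 g/mol; 319 ÷ 53.08 ≈ 6, so the molecular formula is C24H30.

C24H30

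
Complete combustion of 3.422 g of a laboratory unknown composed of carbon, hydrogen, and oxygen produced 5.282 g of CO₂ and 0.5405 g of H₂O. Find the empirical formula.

C2HO2

mol C = 5.282 g CO₂ ÷ 44.009 g/mol = 0.12002 mol
mol H = 2 × 0.5405 g H₂O ÷ 18.015 g/mol = 0.060006 mol
mass O = 3.422 − (1.4416 + 0.060486) = 1.9199 g → mol O = 1.9199 ÷ 15.999 = 0.12000 mol
Divide by the smallest (0.060006 mol): C 2.000, H 1.000, O 2.000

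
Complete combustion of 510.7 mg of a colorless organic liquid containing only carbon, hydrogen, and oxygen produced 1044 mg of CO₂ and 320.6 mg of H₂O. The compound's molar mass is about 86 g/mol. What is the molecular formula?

mol C = 1.044 g CO₂ ÷ 44.009 g/mol = 0.023722 mol
mol H = 2 × 0.3206 g H₂O ÷ 18.015 g/mol = 0.035593 mol
mass O = 0.5107 − (0.28493 + 0.035877) = 0.18989 g → mol O = 0.18989 ÷ 15.999 = 0.011869 mol
Divide by the smallest (0.011869 mol): C 1.999, H 2.999, O 1.000
Empirical formula: C2H3O
Empirical-formula mass = 43.05 g/mol; 86 ÷ 43.05 ≈ 2, so the molecular formula is C4H6O2.

C4H6O2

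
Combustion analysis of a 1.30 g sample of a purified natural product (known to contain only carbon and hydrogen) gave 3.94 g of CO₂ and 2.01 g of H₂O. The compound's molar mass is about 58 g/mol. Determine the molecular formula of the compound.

C4H10

mol C = 3.94 g CO₂ ÷ 44.009 g/mol = 0.08953 mol
mol H = 2 × 2.01 g H₂O ÷ 18.015 g/mol = 0.2231 mol
Divide by the smallest (0.08953 mol): C 1.000, H 2.493
Multiplying each by 2 gives whole numbers: C 2.00, H 4.99
Empirical formula: C2H5
Empirical-formula mass = 29.06 g/mol; 58 ÷ 29.06 ≈ 2, so the molecular formula is C4H10.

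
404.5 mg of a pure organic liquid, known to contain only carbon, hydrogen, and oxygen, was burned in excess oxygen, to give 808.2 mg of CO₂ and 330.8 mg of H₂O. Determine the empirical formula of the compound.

mol C = 0.8082 g CO₂ ÷ 44.009 g/mol = 0.018364 mol
mol H = 2 × 0.3308 g H₂O ÷ 18.015 g/mol = 0.036725 mol
mass O = 0.4045 − (0.22058 + 0.037019) = 0.14691 g → mol O = 0.14691 ÷ 15.999 = 0.0091822 mol
Divide by the smallest (0.0091822 mol): C 2.000, H 4.000, O 1.000

C2H4O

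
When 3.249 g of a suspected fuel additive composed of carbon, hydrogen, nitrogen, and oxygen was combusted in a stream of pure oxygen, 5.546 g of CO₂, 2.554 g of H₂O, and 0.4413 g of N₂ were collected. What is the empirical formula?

C4H9NO2

mol C = 5.546 g CO₂ ÷ 44.009 g/mol = 0.12602 mol
mol H = 2 × 2.554 g H₂O ÷ 18.015 g/mol = 0.28354 mol
mol N = 2 × 0.4413 g N₂ ÷ 28.014 g/mol = 0.031506 mol
mass O = 3.249 − (1.5136 + 0.28581 + 0.44130) = 1.0083 g → mol O = 1.0083 ÷ 15.999 = 0.063021 mol
Divide by the smallest (0.031506 mol): C 4.000, H 9.000, N 1.000, O 2.000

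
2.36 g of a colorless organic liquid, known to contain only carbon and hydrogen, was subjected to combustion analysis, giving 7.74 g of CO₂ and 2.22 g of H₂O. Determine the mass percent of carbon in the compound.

89.5%

mol C = 7.74 g CO₂ ÷ 44.009 g/mol = 0.1759 mol
mol H = 2 × 2.22 g H₂O ÷ 18.015 g/mol = 0.2465 mol
mass % C = 2.112 g ÷ 2.36 g × 100%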